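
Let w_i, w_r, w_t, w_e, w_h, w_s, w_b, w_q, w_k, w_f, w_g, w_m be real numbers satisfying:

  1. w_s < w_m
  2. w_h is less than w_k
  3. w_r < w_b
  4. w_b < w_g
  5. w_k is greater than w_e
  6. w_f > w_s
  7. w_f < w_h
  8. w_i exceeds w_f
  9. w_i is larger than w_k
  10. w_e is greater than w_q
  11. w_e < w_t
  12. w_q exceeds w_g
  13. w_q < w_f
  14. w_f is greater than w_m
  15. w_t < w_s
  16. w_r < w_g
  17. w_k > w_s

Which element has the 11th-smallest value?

Piecing the relations together gives one ordering: w_r < w_b < w_g < w_q < w_e < w_t < w_s < w_m < w_f < w_h < w_k < w_i.
The 11th smallest is w_k.

w_k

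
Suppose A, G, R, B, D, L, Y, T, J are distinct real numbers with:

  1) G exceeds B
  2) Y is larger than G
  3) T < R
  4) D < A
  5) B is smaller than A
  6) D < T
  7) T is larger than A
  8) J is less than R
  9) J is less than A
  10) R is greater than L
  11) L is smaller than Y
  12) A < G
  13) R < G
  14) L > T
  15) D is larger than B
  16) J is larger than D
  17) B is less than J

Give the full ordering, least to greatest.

The consecutive links are each given: B < D; D < J; J < A; A < T; T < L; L < R; R < G; G < Y.

B < D < J < A < T < L < R < G < Y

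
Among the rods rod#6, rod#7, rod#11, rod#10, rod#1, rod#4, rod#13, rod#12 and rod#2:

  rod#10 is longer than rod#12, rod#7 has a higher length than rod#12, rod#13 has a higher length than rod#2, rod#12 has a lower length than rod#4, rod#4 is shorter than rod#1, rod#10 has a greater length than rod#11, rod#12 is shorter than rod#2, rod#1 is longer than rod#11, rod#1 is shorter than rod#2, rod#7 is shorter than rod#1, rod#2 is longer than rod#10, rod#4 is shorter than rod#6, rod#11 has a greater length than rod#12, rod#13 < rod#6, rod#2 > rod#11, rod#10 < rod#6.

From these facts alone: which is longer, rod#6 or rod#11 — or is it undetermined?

rod#6

Link the given pairs in sequence: rod#11 < rod#1; rod#1 < rod#2; rod#2 < rod#13; rod#13 < rod#6.
Chaining these gives rod#11 < rod#1 < rod#2 < rod#13 < rod#6.
So rod#6 is longer.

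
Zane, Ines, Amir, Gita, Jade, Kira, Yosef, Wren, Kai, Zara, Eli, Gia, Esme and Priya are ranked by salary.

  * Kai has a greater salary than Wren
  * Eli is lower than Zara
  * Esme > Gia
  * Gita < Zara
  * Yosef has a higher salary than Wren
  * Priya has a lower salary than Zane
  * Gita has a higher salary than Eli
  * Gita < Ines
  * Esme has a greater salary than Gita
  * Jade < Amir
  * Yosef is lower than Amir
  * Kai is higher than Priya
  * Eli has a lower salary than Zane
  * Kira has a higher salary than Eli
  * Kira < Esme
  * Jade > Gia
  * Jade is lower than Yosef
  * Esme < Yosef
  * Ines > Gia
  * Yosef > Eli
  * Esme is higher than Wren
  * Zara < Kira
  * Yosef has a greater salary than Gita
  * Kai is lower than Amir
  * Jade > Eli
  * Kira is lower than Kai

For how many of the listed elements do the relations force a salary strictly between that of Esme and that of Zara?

1

The relations place Zara below Esme. An element lies strictly between them when it is forced above Zara and also forced below Esme.
Above Zara: {Kira, Kai, Yosef, Amir}. Below Esme: {Eli, Gita, Gia, Kira, Wren}.
Intersection: {Kira} — 1.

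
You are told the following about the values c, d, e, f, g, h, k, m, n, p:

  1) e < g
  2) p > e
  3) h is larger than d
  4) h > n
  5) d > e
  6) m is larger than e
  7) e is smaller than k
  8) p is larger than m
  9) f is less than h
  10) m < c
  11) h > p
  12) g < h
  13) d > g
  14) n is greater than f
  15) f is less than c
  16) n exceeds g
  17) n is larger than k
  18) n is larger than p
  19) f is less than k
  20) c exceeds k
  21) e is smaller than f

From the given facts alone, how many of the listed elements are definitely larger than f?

From f the given relations immediately reach k, c, n, h.
No other element is forced above f by the given relations, so the count is 4.

4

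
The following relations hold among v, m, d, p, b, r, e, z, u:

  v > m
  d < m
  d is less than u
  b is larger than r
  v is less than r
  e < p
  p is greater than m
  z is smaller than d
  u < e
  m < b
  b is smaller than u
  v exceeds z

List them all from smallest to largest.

z < d < m < v < r < b < u < e < p

Nothing is placed below z, so it is least; from there z < d; d < m; m < v; v < r; r < b; b < u; u < e; e < p, each given directly.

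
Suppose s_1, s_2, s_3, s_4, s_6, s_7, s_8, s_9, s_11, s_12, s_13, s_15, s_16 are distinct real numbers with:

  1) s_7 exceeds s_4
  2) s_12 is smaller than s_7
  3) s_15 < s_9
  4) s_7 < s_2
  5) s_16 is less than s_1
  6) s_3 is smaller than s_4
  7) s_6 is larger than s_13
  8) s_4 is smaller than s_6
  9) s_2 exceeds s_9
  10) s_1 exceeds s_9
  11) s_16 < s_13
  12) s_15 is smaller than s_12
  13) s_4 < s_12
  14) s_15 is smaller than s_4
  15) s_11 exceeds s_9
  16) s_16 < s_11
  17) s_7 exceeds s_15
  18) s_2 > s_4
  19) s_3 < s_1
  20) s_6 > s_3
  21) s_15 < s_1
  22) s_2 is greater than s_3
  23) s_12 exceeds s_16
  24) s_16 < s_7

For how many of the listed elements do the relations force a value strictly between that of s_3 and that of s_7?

2

Chaining upward from s_3 reaches: s_1, s_4, s_6, s_12, s_2.
Chaining downward from s_7 reaches: s_15, s_16, s_4, s_12.
Strictly between s_3 and s_7 are those in both lists: s_4, s_12 — 2 elements.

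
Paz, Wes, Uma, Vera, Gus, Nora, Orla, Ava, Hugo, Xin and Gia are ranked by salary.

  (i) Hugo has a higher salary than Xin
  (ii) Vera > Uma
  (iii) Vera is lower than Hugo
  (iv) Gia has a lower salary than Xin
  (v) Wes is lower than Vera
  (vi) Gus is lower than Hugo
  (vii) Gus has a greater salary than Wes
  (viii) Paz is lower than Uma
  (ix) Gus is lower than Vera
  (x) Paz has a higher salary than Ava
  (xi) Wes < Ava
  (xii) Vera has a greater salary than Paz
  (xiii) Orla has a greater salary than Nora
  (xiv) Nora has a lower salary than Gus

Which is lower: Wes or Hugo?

The relevant relations are Wes < Ava; Ava < Paz; Paz < Uma; Uma < Vera; Vera < Hugo.
Chaining these gives Wes < Ava < Paz < Uma < Vera < Hugo.
So Wes < Hugo; Wes is the lower of the two.

Wes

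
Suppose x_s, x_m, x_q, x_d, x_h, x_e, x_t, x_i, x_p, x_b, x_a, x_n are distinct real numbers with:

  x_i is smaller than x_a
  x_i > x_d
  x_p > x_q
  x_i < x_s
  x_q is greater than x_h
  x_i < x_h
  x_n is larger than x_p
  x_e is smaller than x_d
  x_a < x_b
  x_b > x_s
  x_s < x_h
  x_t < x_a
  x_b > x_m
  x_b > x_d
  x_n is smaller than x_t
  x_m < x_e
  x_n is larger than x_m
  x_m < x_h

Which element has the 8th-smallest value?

x_p

Chaining the given pairs: x_m < x_e < x_d < x_i < x_s < x_h < x_q < x_p < x_n < x_t < x_a < x_b.
The 8th smallest is x_p.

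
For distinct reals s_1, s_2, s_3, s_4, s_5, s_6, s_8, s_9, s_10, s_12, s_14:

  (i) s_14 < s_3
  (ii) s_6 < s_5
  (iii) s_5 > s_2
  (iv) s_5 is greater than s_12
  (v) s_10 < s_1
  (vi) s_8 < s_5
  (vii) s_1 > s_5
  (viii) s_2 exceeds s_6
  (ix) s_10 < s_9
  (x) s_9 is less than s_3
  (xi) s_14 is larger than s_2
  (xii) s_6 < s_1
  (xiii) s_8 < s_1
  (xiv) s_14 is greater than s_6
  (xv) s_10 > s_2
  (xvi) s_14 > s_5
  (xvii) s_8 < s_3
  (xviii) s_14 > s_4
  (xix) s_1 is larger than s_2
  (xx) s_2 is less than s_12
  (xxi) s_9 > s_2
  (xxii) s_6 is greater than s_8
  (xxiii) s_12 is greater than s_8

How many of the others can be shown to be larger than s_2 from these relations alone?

7

From s_2 the given relations immediately reach s_10, s_12, s_5, s_1, s_9, s_14.
From those, s_3 — 7 in total.
Nothing else is reachable above s_2; 7 in all.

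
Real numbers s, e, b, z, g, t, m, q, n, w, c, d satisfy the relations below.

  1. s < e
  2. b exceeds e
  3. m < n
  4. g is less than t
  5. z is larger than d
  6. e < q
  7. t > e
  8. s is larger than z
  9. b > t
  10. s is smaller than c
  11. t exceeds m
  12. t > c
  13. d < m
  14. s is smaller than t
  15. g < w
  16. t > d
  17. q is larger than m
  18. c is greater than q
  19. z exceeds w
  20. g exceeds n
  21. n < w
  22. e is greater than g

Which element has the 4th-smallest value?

g

The consecutive relations fix a unique order: d < m < n < g < w < z < s < e < q < c < t < b.
The 4th smallest is g.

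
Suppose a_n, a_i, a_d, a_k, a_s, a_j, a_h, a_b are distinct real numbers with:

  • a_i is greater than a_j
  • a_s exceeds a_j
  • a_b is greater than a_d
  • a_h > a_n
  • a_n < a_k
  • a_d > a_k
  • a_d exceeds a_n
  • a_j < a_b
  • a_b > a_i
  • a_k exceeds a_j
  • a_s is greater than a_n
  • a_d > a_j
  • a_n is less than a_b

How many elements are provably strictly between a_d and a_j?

The relations place a_j below a_d. An element lies strictly between them when it is forced above a_j and also forced below a_d.
Above a_j: {a_s, a_k, a_i, a_b}. Below a_d: {a_n, a_k}.
Intersection: {a_k} — 1.

1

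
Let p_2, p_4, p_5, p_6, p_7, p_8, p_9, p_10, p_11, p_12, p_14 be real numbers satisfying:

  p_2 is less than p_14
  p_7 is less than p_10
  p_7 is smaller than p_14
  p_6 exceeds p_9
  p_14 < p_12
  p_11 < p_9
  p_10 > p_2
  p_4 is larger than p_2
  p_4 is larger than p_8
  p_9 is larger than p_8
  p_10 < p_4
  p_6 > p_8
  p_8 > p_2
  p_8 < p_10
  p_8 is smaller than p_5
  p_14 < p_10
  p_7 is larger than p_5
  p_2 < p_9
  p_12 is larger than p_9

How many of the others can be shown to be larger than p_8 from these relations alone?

8

From p_8 the given relations immediately reach p_5, p_9, p_10, p_4, p_6.
From those, p_7, p_12 — 7 in total.
From those, p_14 — 8 in total.
Nothing else is reachable above p_8; 8 in all.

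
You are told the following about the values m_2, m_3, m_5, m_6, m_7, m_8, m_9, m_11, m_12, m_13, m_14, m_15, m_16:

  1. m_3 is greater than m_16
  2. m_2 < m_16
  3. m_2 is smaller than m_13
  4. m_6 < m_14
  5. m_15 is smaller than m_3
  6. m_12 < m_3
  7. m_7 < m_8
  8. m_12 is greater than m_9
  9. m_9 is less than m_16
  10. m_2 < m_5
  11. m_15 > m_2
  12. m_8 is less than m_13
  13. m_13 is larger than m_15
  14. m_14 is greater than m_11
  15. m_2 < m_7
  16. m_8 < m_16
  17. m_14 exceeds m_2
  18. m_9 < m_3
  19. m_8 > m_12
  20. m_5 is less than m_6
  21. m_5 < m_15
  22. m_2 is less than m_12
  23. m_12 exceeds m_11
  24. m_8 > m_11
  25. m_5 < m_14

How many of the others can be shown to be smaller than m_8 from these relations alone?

Directly below m_8: m_7, m_11, m_12.
One step further: m_2, m_9 (5 so far).
No other element is forced below m_8 by the given relations, so the count is 5.

5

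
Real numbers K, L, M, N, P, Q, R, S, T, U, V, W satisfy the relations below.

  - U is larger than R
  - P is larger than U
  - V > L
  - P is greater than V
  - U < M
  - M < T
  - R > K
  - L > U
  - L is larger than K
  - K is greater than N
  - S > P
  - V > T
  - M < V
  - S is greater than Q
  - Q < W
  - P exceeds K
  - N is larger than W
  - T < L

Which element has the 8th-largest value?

Chaining the given pairs: Q < W < N < K < R < U < M < T < L < V < P < S.
The 8th largest is R.

R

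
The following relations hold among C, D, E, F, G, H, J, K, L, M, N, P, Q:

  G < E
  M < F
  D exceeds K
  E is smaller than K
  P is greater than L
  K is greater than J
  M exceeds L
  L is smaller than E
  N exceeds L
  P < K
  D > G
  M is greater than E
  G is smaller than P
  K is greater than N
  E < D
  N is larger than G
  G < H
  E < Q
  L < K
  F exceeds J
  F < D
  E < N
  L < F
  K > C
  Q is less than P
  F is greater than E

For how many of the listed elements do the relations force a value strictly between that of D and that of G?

7

Chaining upward from G reaches: H, E, Q, M, N, F, P, K.
Chaining downward from D reaches: C, L, E, Q, M, J, N, F, P, K.
Strictly between G and D are those in both lists: E, Q, M, N, F, P, K — 7 elements.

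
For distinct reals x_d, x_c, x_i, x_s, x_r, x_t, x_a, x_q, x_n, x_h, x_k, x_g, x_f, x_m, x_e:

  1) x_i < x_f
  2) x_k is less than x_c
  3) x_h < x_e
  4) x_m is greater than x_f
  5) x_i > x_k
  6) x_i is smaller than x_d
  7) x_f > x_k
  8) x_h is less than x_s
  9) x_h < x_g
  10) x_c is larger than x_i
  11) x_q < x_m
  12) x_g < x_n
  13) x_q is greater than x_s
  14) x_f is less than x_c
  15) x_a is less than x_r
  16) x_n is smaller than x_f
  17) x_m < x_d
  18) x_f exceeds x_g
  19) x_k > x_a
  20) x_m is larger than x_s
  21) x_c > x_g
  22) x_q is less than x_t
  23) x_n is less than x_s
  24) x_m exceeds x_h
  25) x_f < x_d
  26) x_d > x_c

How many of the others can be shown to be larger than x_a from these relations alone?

7

The elements the relations force above x_a are x_k, x_i, x_f, x_c, x_m, x_d, x_r — no chain reaches any other.
That is 7.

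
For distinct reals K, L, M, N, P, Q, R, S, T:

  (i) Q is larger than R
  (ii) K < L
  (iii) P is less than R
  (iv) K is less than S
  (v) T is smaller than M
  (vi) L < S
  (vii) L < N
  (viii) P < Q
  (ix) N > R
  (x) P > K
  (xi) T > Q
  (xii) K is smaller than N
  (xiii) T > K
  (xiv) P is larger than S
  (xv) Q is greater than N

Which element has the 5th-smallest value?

R

Chaining the given pairs: K < L < S < P < R < N < Q < T < M.
The 5th smallest is R.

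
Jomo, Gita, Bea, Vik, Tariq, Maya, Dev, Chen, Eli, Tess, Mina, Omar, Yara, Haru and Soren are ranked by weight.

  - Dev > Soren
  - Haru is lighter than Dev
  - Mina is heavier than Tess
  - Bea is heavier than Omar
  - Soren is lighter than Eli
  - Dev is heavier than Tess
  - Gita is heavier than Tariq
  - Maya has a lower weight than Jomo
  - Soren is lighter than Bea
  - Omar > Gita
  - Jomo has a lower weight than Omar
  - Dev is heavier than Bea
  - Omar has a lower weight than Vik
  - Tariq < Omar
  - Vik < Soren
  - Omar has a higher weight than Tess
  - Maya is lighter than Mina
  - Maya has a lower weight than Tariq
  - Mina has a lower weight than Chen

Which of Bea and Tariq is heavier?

The relevant relations are Tariq < Gita; Gita < Omar; Omar < Vik; Vik < Soren; Soren < Bea.
Together: Tariq < Gita < Omar < Vik < Soren < Bea.
So Tariq < Bea; Bea is the heavier of the two.

Bea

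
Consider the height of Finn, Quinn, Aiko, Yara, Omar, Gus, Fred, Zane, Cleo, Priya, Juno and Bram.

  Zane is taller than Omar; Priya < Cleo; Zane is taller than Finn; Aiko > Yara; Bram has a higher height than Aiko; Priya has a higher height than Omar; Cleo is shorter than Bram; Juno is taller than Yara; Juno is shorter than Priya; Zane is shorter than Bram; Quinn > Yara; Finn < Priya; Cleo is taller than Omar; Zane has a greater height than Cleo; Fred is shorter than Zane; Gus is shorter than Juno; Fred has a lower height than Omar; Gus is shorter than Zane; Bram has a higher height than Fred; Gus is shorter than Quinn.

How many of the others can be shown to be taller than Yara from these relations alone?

From Yara the given relations immediately reach Juno, Aiko, Quinn.
From those, Priya, Bram — 5 in total.
From those, Cleo — 6 in total.
From those, Zane — 7 in total.
Nothing else is reachable above Yara; 7 in all.

7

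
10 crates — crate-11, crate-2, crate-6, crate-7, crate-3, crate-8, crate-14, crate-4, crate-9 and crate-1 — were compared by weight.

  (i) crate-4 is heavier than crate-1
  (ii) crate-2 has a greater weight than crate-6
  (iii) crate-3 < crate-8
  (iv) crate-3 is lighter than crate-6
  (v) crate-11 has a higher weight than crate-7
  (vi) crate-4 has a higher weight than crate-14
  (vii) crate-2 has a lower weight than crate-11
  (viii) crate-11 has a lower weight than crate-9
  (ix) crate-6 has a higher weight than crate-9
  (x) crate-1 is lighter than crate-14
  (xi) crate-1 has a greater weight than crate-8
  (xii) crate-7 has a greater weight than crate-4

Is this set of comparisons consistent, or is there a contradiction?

inconsistent

We have crate-2 < crate-11 stated directly, yet also crate-11 < crate-9 < crate-6 < crate-2 by chaining the others — so crate-11 < crate-2. Contradiction.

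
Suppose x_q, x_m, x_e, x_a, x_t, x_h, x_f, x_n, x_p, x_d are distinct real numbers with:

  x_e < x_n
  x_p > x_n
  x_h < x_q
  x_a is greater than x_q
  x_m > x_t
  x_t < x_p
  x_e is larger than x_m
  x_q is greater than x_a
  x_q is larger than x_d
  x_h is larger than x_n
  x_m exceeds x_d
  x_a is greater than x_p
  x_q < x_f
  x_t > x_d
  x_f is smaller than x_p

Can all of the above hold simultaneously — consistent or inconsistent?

Chaining the given relations yields x_q < x_f < x_p < x_a, so x_q < x_a. But one relation states x_a < x_q. These cannot both hold.

inconsistent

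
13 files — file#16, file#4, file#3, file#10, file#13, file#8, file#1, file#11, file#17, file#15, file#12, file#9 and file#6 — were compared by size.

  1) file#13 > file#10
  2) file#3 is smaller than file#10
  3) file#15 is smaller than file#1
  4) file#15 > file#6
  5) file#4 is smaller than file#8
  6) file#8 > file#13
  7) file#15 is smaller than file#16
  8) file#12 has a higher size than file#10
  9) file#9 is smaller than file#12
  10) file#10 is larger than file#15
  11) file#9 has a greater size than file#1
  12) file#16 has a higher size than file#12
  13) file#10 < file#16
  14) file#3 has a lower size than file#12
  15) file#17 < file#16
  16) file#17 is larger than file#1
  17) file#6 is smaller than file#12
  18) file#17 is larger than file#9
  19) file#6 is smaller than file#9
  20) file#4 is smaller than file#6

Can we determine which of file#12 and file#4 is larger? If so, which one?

file#12

file#4 < file#6 and file#6 < file#15 give file#4 < file#15.
Then file#15 < file#1 extends the chain to file#1.
With file#1 < file#9: file#4 < file#6 < file#15 < file#1 < file#9.
With file#9 < file#12: file#4 < file#6 < file#15 < file#1 < file#9 < file#12.
So file#12 is larger.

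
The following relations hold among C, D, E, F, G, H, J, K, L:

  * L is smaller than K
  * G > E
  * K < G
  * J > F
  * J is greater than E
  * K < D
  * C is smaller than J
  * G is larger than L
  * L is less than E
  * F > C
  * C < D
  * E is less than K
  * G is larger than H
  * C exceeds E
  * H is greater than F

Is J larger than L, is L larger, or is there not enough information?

J

The relevant relations are L < E; E < C; C < F; F < J.
Together: L < E < C < F < J.
So J is larger.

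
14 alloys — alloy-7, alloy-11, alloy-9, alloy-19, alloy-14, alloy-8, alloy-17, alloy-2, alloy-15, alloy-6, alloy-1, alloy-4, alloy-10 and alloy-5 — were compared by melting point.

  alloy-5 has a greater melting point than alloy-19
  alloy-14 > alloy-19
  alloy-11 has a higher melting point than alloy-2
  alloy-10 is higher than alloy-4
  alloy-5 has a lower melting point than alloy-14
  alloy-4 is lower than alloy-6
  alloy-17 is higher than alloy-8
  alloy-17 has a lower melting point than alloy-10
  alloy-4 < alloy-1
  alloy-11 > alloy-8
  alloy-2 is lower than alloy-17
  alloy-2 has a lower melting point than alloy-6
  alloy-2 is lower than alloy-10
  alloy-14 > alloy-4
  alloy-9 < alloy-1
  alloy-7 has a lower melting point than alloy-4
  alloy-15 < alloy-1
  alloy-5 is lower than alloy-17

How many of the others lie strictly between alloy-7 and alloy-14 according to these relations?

1

Chaining upward from alloy-7 reaches: alloy-4, alloy-1, alloy-6, alloy-10.
Chaining downward from alloy-14 reaches: alloy-19, alloy-5, alloy-4.
Strictly between alloy-7 and alloy-14 are those in both lists: alloy-4 — 1 element.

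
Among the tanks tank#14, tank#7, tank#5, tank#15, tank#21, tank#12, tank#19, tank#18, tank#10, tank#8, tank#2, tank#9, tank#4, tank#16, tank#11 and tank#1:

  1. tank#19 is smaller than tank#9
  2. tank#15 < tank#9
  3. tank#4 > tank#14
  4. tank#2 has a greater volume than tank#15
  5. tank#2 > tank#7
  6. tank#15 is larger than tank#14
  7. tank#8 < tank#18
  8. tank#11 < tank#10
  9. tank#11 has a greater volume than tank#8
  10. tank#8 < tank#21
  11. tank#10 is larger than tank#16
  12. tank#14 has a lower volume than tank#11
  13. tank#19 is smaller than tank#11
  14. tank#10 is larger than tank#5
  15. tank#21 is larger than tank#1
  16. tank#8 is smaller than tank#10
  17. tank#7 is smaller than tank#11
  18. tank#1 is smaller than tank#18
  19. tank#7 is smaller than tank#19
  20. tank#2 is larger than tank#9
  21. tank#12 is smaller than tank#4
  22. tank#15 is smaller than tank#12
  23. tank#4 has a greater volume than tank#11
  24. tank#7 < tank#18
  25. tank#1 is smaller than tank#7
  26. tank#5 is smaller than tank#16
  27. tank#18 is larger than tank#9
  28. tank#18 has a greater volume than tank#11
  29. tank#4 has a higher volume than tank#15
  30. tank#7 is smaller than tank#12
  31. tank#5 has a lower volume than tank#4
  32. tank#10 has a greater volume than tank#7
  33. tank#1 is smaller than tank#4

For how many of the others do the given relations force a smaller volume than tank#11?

5

The elements the relations force below tank#11 are tank#1, tank#8, tank#7, tank#14, tank#19 — no chain reaches any other.
That is 5.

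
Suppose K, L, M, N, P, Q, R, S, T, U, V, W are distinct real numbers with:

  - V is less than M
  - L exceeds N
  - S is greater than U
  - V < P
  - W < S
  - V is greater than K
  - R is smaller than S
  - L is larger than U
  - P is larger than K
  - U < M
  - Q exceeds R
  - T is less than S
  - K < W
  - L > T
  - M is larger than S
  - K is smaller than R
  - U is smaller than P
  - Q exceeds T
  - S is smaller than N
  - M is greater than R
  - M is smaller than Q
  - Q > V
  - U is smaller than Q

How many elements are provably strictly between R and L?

Chaining upward from R reaches: S, M, Q, N.
Chaining downward from L reaches: K, W, T, U, S, N.
Strictly between R and L are those in both lists: S, N — 2 elements.

2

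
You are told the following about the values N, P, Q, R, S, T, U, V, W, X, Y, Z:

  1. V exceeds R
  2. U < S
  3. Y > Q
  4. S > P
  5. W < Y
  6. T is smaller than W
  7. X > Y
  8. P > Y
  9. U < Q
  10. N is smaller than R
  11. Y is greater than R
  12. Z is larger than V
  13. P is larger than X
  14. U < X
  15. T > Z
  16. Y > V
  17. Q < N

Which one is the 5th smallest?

V

Chaining the given pairs: U < Q < N < R < V < Z < T < W < Y < X < P < S.
Counting 5 from the smallest end gives V.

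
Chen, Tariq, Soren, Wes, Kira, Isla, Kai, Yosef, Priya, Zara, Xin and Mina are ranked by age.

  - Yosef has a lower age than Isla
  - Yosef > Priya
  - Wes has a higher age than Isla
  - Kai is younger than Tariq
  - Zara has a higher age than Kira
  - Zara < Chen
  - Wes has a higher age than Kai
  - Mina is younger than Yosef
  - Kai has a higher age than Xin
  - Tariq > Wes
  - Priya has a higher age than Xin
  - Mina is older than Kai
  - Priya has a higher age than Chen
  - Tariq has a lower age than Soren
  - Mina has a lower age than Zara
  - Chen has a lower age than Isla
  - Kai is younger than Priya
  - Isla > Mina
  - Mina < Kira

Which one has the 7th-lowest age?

Chaining the given pairs: Xin < Kai < Mina < Kira < Zara < Chen < Priya < Yosef < Isla < Wes < Tariq < Soren.
Counting 7 from the smallest end gives Priya.

Priya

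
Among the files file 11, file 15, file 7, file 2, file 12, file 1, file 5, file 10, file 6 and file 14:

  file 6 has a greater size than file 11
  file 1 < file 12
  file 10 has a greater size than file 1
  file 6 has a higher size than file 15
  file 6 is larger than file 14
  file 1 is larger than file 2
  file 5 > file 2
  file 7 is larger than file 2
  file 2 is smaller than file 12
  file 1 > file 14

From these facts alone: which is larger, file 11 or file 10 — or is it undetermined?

undetermined

Following every chain through file 11: above file 11 we get file 6.
file 10 is not reached, and no chain runs the other way from file 10 to file 11.
So the given relations leave the order of file 11 and file 10 undetermined.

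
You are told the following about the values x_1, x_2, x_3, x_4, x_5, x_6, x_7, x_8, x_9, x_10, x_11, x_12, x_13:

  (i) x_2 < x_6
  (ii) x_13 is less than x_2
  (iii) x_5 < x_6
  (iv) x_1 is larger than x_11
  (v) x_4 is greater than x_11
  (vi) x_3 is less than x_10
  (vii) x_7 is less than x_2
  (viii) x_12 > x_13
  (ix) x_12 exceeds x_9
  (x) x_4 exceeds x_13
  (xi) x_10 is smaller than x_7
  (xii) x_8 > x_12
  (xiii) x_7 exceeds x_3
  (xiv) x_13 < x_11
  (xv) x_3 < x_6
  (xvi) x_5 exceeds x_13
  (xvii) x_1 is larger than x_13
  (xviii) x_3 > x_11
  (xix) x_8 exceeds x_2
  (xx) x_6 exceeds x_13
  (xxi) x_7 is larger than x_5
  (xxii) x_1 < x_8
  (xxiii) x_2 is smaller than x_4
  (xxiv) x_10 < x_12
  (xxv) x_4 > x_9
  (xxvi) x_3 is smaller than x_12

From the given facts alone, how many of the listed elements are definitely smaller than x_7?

From x_7 the given relations immediately reach x_3, x_10, x_5.
From those, x_13, x_11 — 5 in total.
Nothing else is reachable below x_7; 5 in all.

5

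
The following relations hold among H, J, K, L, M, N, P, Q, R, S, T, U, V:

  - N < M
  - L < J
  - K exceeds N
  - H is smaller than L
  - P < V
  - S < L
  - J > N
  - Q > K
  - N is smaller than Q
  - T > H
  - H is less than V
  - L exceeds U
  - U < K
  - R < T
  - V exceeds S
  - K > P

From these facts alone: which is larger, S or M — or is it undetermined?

undetermined

Following every chain through S: above S we get V, L, J.
M is not reached, and no chain runs the other way from M to S.
So the given relations leave the order of S and M undetermined.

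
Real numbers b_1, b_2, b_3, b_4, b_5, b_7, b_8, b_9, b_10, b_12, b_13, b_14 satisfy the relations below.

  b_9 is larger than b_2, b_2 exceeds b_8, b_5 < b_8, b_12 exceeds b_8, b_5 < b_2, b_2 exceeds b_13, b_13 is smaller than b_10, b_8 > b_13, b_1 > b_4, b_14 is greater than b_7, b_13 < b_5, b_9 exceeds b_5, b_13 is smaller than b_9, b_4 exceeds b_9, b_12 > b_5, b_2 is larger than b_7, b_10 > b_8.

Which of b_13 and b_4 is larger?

Following the relations from b_13: b_13 < b_5 < b_8 < b_2 < b_9 < b_4.
So b_13 < b_4; b_4 is the larger of the two.

b_4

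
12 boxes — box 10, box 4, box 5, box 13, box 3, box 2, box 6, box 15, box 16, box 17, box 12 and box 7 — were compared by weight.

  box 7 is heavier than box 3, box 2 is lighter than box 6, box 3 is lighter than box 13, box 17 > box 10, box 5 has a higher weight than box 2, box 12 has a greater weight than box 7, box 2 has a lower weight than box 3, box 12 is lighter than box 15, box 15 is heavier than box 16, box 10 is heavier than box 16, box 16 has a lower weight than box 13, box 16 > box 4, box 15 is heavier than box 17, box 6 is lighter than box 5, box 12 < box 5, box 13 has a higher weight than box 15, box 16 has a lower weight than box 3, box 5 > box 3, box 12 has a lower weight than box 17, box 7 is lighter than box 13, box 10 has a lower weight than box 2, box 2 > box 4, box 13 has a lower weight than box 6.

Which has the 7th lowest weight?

box 12

Chaining the given pairs: box 4 < box 16 < box 10 < box 2 < box 3 < box 7 < box 12 < box 17 < box 15 < box 13 < box 6 < box 5.
Counting 7 from the smallest end gives box 12.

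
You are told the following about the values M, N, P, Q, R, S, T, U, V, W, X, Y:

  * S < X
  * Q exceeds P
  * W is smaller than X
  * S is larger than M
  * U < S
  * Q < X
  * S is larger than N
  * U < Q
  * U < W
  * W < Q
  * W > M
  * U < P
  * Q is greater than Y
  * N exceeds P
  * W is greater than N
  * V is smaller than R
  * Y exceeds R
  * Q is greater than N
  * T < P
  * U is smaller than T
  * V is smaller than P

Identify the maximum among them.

U is not greatest since U < W; V is not greatest since V < P; R is not greatest since R < Y; Y is not greatest since Y < Q; T is not greatest since T < P; M is not greatest since M < S; P is not greatest since P < N; N is not greatest since N < S; W is not greatest since W < Q; Q is not greatest since Q < X; S is not greatest since S < X.
Only X has nothing above it, so X is the maximum.

X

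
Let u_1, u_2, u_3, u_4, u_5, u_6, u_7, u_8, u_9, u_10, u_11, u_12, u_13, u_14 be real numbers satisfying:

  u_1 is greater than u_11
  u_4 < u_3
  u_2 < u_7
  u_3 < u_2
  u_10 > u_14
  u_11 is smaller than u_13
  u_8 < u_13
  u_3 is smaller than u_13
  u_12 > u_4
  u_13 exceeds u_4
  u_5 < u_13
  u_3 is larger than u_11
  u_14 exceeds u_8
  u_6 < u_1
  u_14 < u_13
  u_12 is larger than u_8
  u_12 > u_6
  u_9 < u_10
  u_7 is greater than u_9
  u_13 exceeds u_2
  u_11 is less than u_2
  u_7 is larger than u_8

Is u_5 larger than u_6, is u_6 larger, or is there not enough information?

undetermined

Following every chain through u_6: above u_6 we get u_12, u_1.
u_5 is not reached, and no chain runs the other way from u_5 to u_6.
So the given relations leave the order of u_6 and u_5 undetermined.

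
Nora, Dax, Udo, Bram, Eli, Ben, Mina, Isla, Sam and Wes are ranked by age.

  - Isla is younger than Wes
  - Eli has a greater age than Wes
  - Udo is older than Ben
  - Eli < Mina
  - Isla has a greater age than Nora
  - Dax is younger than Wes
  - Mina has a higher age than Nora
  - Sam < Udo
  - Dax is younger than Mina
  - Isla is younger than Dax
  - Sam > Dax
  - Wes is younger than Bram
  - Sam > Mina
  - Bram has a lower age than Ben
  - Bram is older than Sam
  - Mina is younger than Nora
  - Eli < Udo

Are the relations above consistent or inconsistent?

inconsistent

Chaining the given relations yields Nora < Isla < Dax < Wes < Eli < Mina, so Nora < Mina. But one relation states Mina < Nora. These cannot both hold.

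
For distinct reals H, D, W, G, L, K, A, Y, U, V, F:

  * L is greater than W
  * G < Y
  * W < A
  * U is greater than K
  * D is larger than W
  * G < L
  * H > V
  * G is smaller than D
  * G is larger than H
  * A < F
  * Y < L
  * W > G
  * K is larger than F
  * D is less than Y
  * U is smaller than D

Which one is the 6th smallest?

The consecutive relations fix a unique order: V < H < G < W < A < F < K < U < D < Y < L.
The 6th smallest is F.

F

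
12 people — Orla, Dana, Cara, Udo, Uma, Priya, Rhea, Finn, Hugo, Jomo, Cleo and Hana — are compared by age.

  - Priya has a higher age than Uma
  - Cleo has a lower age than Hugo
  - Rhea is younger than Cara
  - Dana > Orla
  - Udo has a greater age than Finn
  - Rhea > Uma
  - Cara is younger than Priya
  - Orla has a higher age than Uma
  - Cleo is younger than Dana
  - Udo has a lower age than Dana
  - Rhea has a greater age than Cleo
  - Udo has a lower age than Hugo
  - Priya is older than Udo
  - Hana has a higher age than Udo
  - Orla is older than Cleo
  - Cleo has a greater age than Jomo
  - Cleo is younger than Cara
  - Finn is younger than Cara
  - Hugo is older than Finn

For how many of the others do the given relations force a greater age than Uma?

5

Directly above Uma: Rhea, Orla, Priya.
One step further: Cara, Dana (5 so far).
No other element is forced above Uma by the given relations, so the count is 5.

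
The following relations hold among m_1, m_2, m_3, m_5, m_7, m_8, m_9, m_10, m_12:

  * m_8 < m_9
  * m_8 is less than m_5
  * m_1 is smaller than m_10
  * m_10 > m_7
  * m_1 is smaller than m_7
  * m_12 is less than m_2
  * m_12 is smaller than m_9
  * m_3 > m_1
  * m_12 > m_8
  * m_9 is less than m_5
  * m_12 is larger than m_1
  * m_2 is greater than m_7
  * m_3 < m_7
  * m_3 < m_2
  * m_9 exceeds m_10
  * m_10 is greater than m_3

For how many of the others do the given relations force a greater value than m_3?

The elements the relations force above m_3 are m_7, m_10, m_9, m_2, m_5 — no chain reaches any other.
That is 5.

5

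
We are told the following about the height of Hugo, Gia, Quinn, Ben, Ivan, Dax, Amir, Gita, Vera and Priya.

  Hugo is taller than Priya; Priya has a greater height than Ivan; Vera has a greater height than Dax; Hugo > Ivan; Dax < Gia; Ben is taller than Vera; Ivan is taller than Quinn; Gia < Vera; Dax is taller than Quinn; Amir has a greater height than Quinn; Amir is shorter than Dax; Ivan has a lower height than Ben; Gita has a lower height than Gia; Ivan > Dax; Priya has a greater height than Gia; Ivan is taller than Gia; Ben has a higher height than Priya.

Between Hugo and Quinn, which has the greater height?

Hugo

Quinn < Amir and Amir < Dax give Quinn < Dax.
With Dax < Gia: Quinn < Amir < Dax < Gia.
Then Gia < Ivan extends the chain to Ivan.
Then Ivan < Priya extends the chain to Priya.
With Priya < Hugo: Quinn < Amir < Dax < Gia < Ivan < Priya < Hugo.
So Quinn < Hugo; Hugo is the taller of the two.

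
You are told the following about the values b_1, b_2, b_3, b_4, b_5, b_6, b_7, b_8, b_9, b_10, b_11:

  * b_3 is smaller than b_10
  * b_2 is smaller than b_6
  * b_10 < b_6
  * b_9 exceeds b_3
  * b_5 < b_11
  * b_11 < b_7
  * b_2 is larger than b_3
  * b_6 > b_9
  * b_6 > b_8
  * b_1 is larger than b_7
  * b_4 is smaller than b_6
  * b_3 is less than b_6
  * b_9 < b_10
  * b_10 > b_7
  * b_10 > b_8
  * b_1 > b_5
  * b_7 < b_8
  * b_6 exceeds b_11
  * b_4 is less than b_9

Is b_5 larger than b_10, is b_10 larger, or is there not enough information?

b_5 < b_11 < b_7 < b_8 < b_10, by transitivity through b_11, b_7, b_8.
So b_10 is larger.

b_10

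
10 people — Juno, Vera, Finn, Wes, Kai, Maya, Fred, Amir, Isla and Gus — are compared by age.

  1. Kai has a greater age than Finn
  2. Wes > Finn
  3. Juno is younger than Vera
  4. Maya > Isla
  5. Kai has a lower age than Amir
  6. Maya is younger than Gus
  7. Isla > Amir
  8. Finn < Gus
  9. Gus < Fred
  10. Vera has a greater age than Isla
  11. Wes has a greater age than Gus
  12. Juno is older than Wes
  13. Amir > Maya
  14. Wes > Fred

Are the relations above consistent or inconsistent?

Chaining the given relations yields Amir < Isla < Maya, so Amir < Maya. But one relation states Maya < Amir. These cannot both hold.

inconsistent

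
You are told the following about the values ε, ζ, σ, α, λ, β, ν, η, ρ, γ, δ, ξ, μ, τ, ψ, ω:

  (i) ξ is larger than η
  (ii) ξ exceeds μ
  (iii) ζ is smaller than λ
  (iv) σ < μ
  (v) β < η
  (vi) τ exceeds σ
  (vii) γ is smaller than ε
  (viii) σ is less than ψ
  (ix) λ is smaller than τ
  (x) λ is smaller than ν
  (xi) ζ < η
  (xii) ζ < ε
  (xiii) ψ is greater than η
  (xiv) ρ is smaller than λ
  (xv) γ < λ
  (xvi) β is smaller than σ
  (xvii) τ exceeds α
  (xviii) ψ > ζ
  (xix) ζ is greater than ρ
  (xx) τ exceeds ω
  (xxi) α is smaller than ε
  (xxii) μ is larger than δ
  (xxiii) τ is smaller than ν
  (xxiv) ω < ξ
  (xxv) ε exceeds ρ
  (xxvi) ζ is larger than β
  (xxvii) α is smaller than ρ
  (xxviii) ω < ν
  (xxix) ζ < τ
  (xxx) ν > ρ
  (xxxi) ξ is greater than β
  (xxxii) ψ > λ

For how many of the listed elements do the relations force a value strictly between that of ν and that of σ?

1

The relations place σ below ν. An element lies strictly between them when it is forced above σ and also forced below ν.
Above σ: {μ, τ, ψ, ξ}. Below ν: {β, α, ρ, ζ, γ, ω, λ, τ}.
Intersection: {τ} — 1.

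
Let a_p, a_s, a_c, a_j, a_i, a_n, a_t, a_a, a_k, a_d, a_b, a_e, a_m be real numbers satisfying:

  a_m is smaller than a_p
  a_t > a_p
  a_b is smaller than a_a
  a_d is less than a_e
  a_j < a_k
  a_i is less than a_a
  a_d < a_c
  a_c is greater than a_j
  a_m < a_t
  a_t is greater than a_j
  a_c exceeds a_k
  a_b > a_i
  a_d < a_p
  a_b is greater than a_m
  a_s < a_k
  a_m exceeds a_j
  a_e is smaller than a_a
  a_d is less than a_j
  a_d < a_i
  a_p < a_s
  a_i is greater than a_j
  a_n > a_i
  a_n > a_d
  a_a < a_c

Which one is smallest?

a_d

Chaining upward from a_d: directly above it, a_e, a_j, a_p, a_i, a_n, a_c; then a_m, a_s, a_t, a_b, a_a, a_k.
That covers every other element, and nothing is given below a_d, so a_d is the smallest.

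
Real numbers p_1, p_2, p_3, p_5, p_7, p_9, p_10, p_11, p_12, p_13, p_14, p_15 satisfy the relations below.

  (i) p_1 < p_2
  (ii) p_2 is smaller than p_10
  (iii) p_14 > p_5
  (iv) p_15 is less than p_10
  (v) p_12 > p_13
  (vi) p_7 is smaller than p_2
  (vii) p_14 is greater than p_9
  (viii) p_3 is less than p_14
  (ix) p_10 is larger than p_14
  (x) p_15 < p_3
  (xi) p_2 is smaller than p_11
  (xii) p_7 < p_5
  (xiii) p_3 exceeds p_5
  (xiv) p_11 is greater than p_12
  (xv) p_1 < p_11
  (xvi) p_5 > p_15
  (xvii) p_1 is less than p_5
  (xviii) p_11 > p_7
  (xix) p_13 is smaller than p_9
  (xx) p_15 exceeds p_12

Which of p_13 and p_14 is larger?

p_14

The relevant relations are p_13 < p_12; p_12 < p_15; p_15 < p_5; p_5 < p_3; p_3 < p_14.
Chaining these gives p_13 < p_12 < p_15 < p_5 < p_3 < p_14.
So p_13 < p_14; p_14 is the larger of the two.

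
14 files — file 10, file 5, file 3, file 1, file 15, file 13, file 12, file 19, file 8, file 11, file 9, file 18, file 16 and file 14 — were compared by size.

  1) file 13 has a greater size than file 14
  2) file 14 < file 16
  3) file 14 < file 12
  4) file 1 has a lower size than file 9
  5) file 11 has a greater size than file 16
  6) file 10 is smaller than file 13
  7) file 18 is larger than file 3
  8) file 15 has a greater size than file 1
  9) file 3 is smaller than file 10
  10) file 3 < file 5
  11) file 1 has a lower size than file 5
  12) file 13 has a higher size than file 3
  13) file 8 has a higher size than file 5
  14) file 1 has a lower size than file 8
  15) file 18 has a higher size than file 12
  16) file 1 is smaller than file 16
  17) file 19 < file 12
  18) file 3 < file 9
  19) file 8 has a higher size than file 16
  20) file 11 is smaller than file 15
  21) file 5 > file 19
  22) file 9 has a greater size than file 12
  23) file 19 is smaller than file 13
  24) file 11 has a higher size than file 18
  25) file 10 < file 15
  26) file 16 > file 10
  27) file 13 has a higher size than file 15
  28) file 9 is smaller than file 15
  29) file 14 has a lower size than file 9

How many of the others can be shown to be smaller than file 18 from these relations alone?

The elements the relations force below file 18 are file 19, file 3, file 14, file 12 — no chain reaches any other.
That is 4.

4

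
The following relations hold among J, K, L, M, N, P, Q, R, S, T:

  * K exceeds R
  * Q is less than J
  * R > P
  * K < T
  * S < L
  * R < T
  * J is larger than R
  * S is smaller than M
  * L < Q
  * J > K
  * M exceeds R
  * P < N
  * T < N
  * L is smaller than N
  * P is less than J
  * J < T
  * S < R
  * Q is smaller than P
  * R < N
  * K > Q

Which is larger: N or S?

N

S < L < Q < P < R < J < T < N, by transitivity through L, Q, P, R, J, T.
So S < N; N is the larger of the two.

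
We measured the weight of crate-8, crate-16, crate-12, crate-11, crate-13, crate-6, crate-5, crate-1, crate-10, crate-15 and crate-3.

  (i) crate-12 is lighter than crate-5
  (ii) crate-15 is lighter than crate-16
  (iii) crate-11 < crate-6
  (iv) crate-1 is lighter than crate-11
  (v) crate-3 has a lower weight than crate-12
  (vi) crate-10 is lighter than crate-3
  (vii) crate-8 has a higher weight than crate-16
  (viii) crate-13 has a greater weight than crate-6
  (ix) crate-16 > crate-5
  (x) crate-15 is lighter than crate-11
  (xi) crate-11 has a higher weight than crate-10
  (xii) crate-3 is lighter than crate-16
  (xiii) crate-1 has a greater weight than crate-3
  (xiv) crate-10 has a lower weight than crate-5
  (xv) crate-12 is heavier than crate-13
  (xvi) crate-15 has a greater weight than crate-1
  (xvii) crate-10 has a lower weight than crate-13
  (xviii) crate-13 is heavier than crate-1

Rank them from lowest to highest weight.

The consecutive links are each given: crate-10 < crate-3; crate-3 < crate-1; crate-1 < crate-15; crate-15 < crate-11; crate-11 < crate-6; crate-6 < crate-13; crate-13 < crate-12; crate-12 < crate-5; crate-5 < crate-16; crate-16 < crate-8.

crate-10 < crate-3 < crate-1 < crate-15 < crate-11 < crate-6 < crate-13 < crate-12 < crate-5 < crate-16 < crate-8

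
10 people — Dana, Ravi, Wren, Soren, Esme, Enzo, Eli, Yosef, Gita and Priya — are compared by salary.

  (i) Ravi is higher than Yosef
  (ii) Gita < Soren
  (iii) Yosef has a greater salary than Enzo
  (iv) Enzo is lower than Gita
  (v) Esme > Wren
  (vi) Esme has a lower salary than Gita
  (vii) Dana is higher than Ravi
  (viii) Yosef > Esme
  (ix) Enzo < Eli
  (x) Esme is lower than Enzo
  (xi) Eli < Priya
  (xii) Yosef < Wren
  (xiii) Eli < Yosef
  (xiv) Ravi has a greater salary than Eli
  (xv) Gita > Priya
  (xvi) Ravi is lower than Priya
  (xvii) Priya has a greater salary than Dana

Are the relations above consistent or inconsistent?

inconsistent

We have Yosef < Wren stated directly, yet also Wren < Esme < Enzo < Eli < Yosef by chaining the others — so Wren < Yosef. Contradiction.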